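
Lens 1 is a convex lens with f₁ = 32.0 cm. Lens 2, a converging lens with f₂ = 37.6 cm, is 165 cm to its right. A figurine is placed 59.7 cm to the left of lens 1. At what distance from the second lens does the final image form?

61.8 cm

Lens 1: 1/d_i1 = 1/f₁ − 1/d_o1 = 1/(32.0) − 1/(59.7) = 0.01450, so d_i1 = 68.97 cm.
The intermediate image is 68.97 cm to the right of lens 1, which is 165 − (68.97) = 96.03 cm to the left of lens 2, so d_o2 = +96.03 cm.
Lens 2: 1/d_i2 = 1/f₂ − 1/d_o2 = 1/(37.6) − 1/(96.03) = 0.01618, so d_i2 = 61.8 cm.
The final image is real, 61.8 cm to the right of lens 2 (overall magnification ≈ 0.74).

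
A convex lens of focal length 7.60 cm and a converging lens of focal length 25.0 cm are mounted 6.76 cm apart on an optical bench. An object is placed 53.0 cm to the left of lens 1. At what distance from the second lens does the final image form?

1.95 cm

Lens 1: 1/d_i1 = 1/f₁ − 1/d_o1 = 1/(7.60) − 1/(53.0) = 0.1127, so d_i1 = 8.872 cm.
The intermediate image is 8.872 cm to the right of lens 1, which lies 2.112 cm to the right of lens 2 — a virtual object — so d_o2 = −2.112 cm.
Lens 2: 1/d_i2 = 1/f₂ − 1/d_o2 = 1/(25.0) − 1/(-2.112) = 0.5135, so d_i2 = 1.95 cm.
The final image is real, 1.95 cm to the right of lens 2 (overall magnification ≈ -0.15).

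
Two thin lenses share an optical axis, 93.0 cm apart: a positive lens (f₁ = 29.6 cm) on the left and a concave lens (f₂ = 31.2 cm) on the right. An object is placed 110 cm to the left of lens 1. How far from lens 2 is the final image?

19.6 cm

Lens 1: 1/d_i1 = 1/f₁ − 1/d_o1 = 1/(29.6) − 1/(110) = 0.02469, so d_i1 = 40.50 cm.
The intermediate image is 40.50 cm to the right of lens 1, which is 93.0 − (40.50) = 52.50 cm to the left of lens 2, so d_o2 = +52.50 cm.
Lens 2 is diverging, so f₂ = −31.2 cm.
Lens 2: 1/d_i2 = 1/f₂ − 1/d_o2 = 1/(-31.2) − 1/(52.50) = -0.05110, so d_i2 = -19.6 cm.
The final image is virtual, 19.6 cm to the left of lens 2 (overall magnification ≈ -0.14).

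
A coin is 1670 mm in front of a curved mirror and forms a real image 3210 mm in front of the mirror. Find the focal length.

Real image ⇒ d_i = +3210 mm.
1/f = 1/d_o + 1/d_i = 1/(1670) + 1/(3210) = 0.0009103, so f = 1100 mm.
Since f is positive, the curved mirror is concave.

f = 1100 mm (concave)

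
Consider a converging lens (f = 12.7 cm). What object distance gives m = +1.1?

1.15 cm

m = −d_i/d_o ⇒ d_i = −m·d_o.
1/f = 1/d_o + 1/d_i = 1/d_o − 1/(m·d_o) = (1 − 1/m)/d_o, so d_o = f(1 − 1/m) = (12.70)(1 − 1/(+1.1)) = 1.15 cm.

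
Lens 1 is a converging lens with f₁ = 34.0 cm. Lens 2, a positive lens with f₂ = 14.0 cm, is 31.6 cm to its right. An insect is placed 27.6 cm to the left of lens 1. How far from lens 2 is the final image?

15.2 cm

Lens 1: 1/d_i1 = 1/f₁ − 1/d_o1 = 1/(34.0) − 1/(27.6) = -0.006820, so d_i1 = -146.6 cm.
The intermediate image is 146.6 cm to the left of lens 1 (virtual), which is 31.6 − (-146.6) = 178.2 cm to the left of lens 2, so d_o2 = +178.2 cm.
Lens 2: 1/d_i2 = 1/f₂ − 1/d_o2 = 1/(14.0) − 1/(178.2) = 0.06582, so d_i2 = 15.2 cm.
The final image is real, 15.2 cm to the right of lens 2 (overall magnification ≈ -0.45).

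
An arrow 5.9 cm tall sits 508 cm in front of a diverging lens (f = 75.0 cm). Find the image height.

For a diverging lens, f = -75.0 cm.
1/d_i = 1/f − 1/d_o = 1/(-75.00) − 1/(508) = -0.01530, so d_i = -65.35 cm.
m = −d_i/d_o = +0.1286.
|h_i| = |m|·h_o = 0.1286 × 5.9 = 0.759 cm. The image is virtual, upright and reduced, on the same side as the object.

0.759 cm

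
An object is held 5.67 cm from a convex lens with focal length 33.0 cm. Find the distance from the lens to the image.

Thin-lens equation: 1/s_i = 1/f − 1/s_o = 1/(33.00) − 1/(5.67) = 0.03030 − 0.1764 = -0.1461, so s_i = -6.85 cm.
The image is virtual, upright and enlarged, on the same side as the object.

6.85 cm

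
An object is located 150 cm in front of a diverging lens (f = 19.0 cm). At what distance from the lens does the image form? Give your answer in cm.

16.9 cm

For a diverging lens, f = -19.0 cm.
Thin-lens equation: 1/q = 1/f − 1/p = 1/(-19.00) − 1/(150) = -0.05263 − 0.006667 = -0.05930, so q = -16.9 cm.
The image is virtual, upright and reduced, on the same side as the object.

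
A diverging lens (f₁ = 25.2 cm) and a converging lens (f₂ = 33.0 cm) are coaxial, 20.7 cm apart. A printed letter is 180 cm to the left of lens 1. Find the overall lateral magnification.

f₁ = −25.2 cm (diverging).
Lens 1: 1/d_i1 = 1/(-25.2) − 1/(180) = -0.04524, so d_i1 = -22.11 cm; m₁ = −d_i1/d_o1 = +0.1228.
d_o2 = 20.7 − (-22.11) = 42.81 cm.
Lens 2: 1/d_i2 = 1/(33.0) − 1/(42.81) = 0.006944, so d_i2 = 144.0 cm; m₂ = −d_i2/d_o2 = -3.364.
m = m₁·m₂ = (+0.1228)(-3.364) = -0.413.

m = -0.413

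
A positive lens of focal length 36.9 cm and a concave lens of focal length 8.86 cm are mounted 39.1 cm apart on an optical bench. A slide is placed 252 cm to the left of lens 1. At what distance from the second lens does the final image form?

Lens 1: 1/d_i1 = 1/f₁ − 1/d_o1 = 1/(36.9) − 1/(252) = 0.02313, so d_i1 = 43.23 cm.
The intermediate image is 43.23 cm to the right of lens 1, which lies 4.130 cm to the right of lens 2 — a virtual object — so d_o2 = −4.130 cm.
Lens 2 is diverging, so f₂ = −8.86 cm.
Lens 2: 1/d_i2 = 1/f₂ − 1/d_o2 = 1/(-8.86) − 1/(-4.130) = 0.1293, so d_i2 = 7.74 cm.
The final image is real, 7.74 cm to the right of lens 2 (overall magnification ≈ -0.32).

7.74 cm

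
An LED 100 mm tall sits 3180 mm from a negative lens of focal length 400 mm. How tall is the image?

For a negative lens, f = -400 mm.
1/d_i = 1/f − 1/d_o = 1/(-400.0) − 1/(3180) = -0.002814, so d_i = -355.3 mm.
m = −d_i/d_o = +0.1117.
|h_i| = |m|·h_o = 0.1117 × 100 = 11.2 mm. The image is virtual, upright and reduced, on the same side as the object.

11.2 mm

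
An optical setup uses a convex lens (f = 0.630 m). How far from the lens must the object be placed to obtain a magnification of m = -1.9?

m = −d_i/d_o ⇒ d_i = −m·d_o.
1/f = 1/d_o + 1/d_i = 1/d_o − 1/(m·d_o) = (1 − 1/m)/d_o, so d_o = f(1 − 1/m) = (0.6300)(1 − 1/(-1.9)) = 0.962 m.

0.962 m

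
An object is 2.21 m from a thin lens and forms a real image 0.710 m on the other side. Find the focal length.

Real image ⇒ d_i = +0.710 m.
1/f = 1/d_o + 1/d_i = 1/(2.21) + 1/(0.710) = 1.861, so f = 0.537 m.
Since f is positive, the thin lens is converging.

f = 0.537 m (converging)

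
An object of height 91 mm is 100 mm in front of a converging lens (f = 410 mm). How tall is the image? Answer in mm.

1/d_i = 1/f − 1/d_o = 1/(410.0) − 1/(100) = -0.007561, so d_i = -132.3 mm.
m = −d_i/d_o = +1.323.
|h_i| = |m|·h_o = 1.323 × 91 = 120 mm. The image is virtual, upright and enlarged, on the same side as the object.

120 mm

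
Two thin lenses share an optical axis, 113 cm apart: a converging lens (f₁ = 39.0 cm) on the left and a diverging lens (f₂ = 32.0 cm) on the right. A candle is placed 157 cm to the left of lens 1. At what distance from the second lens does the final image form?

Lens 1: 1/d_i1 = 1/f₁ − 1/d_o1 = 1/(39.0) − 1/(157) = 0.01927, so d_i1 = 51.89 cm.
The intermediate image is 51.89 cm to the right of lens 1, which is 113 − (51.89) = 61.11 cm to the left of lens 2, so d_o2 = +61.11 cm.
Lens 2 is diverging, so f₂ = −32.0 cm.
Lens 2: 1/d_i2 = 1/f₂ − 1/d_o2 = 1/(-32.0) − 1/(61.11) = -0.04761, so d_i2 = -21.0 cm.
The final image is virtual, 21.0 cm to the left of lens 2 (overall magnification ≈ -0.11).

21.0 cm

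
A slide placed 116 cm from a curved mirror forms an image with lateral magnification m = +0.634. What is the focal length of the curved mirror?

m = −d_i/d_o ⇒ d_i = −m·d_o = −(+0.634)·(116) = -73.54 cm.
1/f = 1/d_o + 1/d_i = 1/(116) + 1/(-73.54) = -0.004977, so f = -201 cm.
Since f is negative, the curved mirror is convex.

f = -201 cm (convex)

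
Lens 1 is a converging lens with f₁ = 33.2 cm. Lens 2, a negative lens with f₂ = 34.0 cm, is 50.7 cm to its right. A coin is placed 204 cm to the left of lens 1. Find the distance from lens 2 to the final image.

Lens 1: 1/d_i1 = 1/f₁ − 1/d_o1 = 1/(33.2) − 1/(204) = 0.02522, so d_i1 = 39.65 cm.
The intermediate image is 39.65 cm to the right of lens 1, which is 50.7 − (39.65) = 11.05 cm to the left of lens 2, so d_o2 = +11.05 cm.
Lens 2 is diverging, so f₂ = −34.0 cm.
Lens 2: 1/d_i2 = 1/f₂ − 1/d_o2 = 1/(-34.0) − 1/(11.05) = -0.1199, so d_i2 = -8.34 cm.
The final image is virtual, 8.34 cm to the left of lens 2 (overall magnification ≈ -0.15).

8.34 cm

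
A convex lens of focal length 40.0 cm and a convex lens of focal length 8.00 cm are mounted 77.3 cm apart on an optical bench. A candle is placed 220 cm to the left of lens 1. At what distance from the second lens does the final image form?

Lens 1: 1/d_i1 = 1/f₁ − 1/d_o1 = 1/(40.0) − 1/(220) = 0.02045, so d_i1 = 48.89 cm.
The intermediate image is 48.89 cm to the right of lens 1, which is 77.3 − (48.89) = 28.41 cm to the left of lens 2, so d_o2 = +28.41 cm.
Lens 2: 1/d_i2 = 1/f₂ − 1/d_o2 = 1/(8.00) − 1/(28.41) = 0.08980, so d_i2 = 11.1 cm.
The final image is real, 11.1 cm to the right of lens 2 (overall magnification ≈ 0.087).

11.1 cm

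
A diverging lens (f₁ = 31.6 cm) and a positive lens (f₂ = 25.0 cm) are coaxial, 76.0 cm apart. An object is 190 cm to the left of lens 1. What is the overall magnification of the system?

m = -0.0456

f₁ = −31.6 cm (diverging).
Lens 1: 1/d_i1 = 1/(-31.6) − 1/(190) = -0.03691, so d_i1 = -27.09 cm; m₁ = −d_i1/d_o1 = +0.1426.
d_o2 = 76.0 − (-27.09) = 103.1 cm.
Lens 2: 1/d_i2 = 1/(25.0) − 1/(103.1) = 0.03030, so d_i2 = 33.00 cm; m₂ = −d_i2/d_o2 = -0.3201.
m = m₁·m₂ = (+0.1426)(-0.3201) = -0.0456.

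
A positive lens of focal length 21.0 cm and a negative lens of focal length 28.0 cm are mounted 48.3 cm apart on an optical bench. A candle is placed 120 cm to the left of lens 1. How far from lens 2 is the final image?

12.6 cm

Lens 1: 1/d_i1 = 1/f₁ − 1/d_o1 = 1/(21.0) − 1/(120) = 0.03929, so d_i1 = 25.45 cm.
The intermediate image is 25.45 cm to the right of lens 1, which is 48.3 − (25.45) = 22.85 cm to the left of lens 2, so d_o2 = +22.85 cm.
Lens 2 is diverging, so f₂ = −28.0 cm.
Lens 2: 1/d_i2 = 1/f₂ − 1/d_o2 = 1/(-28.0) − 1/(22.85) = -0.07948, so d_i2 = -12.6 cm.
The final image is virtual, 12.6 cm to the left of lens 2 (overall magnification ≈ -0.12).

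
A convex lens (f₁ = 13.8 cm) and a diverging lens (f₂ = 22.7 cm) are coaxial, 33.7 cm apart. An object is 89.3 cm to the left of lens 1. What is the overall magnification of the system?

m = -0.104

Lens 1: 1/d_i1 = 1/(13.8) − 1/(89.3) = 0.06127, so d_i1 = 16.32 cm; m₁ = −d_i1/d_o1 = -0.1828.
d_o2 = 33.7 − (16.32) = 17.38 cm.
f₂ = −22.7 cm (diverging).
Lens 2: 1/d_i2 = 1/(-22.7) − 1/(17.38) = -0.1016, so d_i2 = -9.843 cm; m₂ = −d_i2/d_o2 = +0.5664.
m = m₁·m₂ = (-0.1828)(+0.5664) = -0.104.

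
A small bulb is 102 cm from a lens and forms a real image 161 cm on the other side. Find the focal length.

Real image ⇒ d_i = +161 cm.
1/f = 1/d_o + 1/d_i = 1/(102) + 1/(161) = 0.01602, so f = 62.4 cm.
Since f is positive, the lens is converging.

f = 62.4 cm (converging)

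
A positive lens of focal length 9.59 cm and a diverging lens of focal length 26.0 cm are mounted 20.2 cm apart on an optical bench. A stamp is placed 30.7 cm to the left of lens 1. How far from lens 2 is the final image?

5.04 cm

Lens 1: 1/d_i1 = 1/f₁ − 1/d_o1 = 1/(9.59) − 1/(30.7) = 0.07170, so d_i1 = 13.95 cm.
The intermediate image is 13.95 cm to the right of lens 1, which is 20.2 − (13.95) = 6.250 cm to the left of lens 2, so d_o2 = +6.250 cm.
Lens 2 is diverging, so f₂ = −26.0 cm.
Lens 2: 1/d_i2 = 1/f₂ − 1/d_o2 = 1/(-26.0) − 1/(6.250) = -0.1985, so d_i2 = -5.04 cm.
The final image is virtual, 5.04 cm to the left of lens 2 (overall magnification ≈ -0.37).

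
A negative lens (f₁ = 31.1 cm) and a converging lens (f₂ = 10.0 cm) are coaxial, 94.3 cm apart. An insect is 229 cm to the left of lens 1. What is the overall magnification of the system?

m = -0.0107

f₁ = −31.1 cm (diverging).
Lens 1: 1/d_i1 = 1/(-31.1) − 1/(229) = -0.03652, so d_i1 = -27.38 cm; m₁ = −d_i1/d_o1 = +0.1196.
d_o2 = 94.3 − (-27.38) = 121.7 cm.
Lens 2: 1/d_i2 = 1/(10.0) − 1/(121.7) = 0.09178, so d_i2 = 10.90 cm; m₂ = −d_i2/d_o2 = -0.08953.
m = m₁·m₂ = (+0.1196)(-0.08953) = -0.0107.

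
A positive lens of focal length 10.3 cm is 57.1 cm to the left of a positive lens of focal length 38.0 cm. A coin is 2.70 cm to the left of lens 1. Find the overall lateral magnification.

Lens 1: 1/d_i1 = 1/(10.3) − 1/(2.70) = -0.2733, so d_i1 = -3.659 cm; m₁ = −d_i1/d_o1 = +1.355.
d_o2 = 57.1 − (-3.659) = 60.76 cm.
Lens 2: 1/d_i2 = 1/(38.0) − 1/(60.76) = 0.009858, so d_i2 = 101.4 cm; m₂ = −d_i2/d_o2 = -1.670.
m = m₁·m₂ = (+1.355)(-1.670) = -2.26.

m = -2.26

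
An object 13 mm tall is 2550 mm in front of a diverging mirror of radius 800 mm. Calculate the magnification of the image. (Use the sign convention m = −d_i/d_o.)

m = +0.136

f = R/2 = 800/2 = 400.0 mm; for a diverging mirror, f = -400.0 mm.
1/d_i = 1/f − 1/d_o = 1/(-400.0) − 1/(2550) = -0.002892, so d_i = -345.8 mm.
m = −d_i/d_o = −(-345.8)/(2550) = +0.136.
The image is virtual, upright and reduced, behind the mirror.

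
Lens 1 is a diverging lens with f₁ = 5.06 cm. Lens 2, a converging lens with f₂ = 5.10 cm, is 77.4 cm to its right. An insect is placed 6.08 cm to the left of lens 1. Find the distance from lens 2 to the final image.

5.45 cm

Lens 1 is diverging, so f₁ = −5.06 cm.
Lens 1: 1/d_i1 = 1/f₁ − 1/d_o1 = 1/(-5.06) − 1/(6.08) = -0.3621, so d_i1 = -2.762 cm.
The intermediate image is 2.762 cm to the left of lens 1 (virtual), which is 77.4 − (-2.762) = 80.16 cm to the left of lens 2, so d_o2 = +80.16 cm.
Lens 2: 1/d_i2 = 1/f₂ − 1/d_o2 = 1/(5.10) − 1/(80.16) = 0.1836, so d_i2 = 5.45 cm.
The final image is real, 5.45 cm to the right of lens 2 (overall magnification ≈ -0.031).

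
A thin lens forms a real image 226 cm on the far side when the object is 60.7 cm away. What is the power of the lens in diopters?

d_i = +226 cm.
1/f = 1/d_o + 1/d_i = 1/(60.7) + 1/(226) = 0.02090 cm⁻¹.
f = 47.85 cm = 0.4785 m, so P = 1/f = +2.09 D.

P = +2.09 D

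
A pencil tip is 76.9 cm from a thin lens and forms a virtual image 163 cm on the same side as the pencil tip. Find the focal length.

f = 146 cm (converging)

Virtual image ⇒ d_i = −163 cm.
1/f = 1/d_o + 1/d_i = 1/(76.9) + 1/(-163) = 0.006869, so f = 146 cm.
Since f is positive, the thin lens is converging.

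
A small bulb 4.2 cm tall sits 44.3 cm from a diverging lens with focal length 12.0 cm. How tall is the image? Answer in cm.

For a diverging lens, f = -12.0 cm.
1/d_i = 1/f − 1/d_o = 1/(-12.00) − 1/(44.3) = -0.1059, so d_i = -9.442 cm.
m = −d_i/d_o = +0.2131.
|h_i| = |m|·h_o = 0.2131 × 4.2 = 0.895 cm. The image is virtual, upright and reduced, on the same side as the object.

0.895 cm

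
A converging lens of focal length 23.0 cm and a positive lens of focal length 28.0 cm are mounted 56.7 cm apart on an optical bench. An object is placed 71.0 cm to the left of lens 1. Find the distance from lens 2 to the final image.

119 cm

Lens 1: 1/d_i1 = 1/f₁ − 1/d_o1 = 1/(23.0) − 1/(71.0) = 0.02939, so d_i1 = 34.02 cm.
The intermediate image is 34.02 cm to the right of lens 1, which is 56.7 − (34.02) = 22.68 cm to the left of lens 2, so d_o2 = +22.68 cm.
Lens 2: 1/d_i2 = 1/f₂ − 1/d_o2 = 1/(28.0) − 1/(22.68) = -0.008377, so d_i2 = -119 cm.
The final image is virtual, 119 cm to the left of lens 2 (overall magnification ≈ -2.5).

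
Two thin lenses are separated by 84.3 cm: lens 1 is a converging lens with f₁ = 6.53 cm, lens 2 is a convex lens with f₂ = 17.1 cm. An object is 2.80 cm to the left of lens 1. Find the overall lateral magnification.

m = -0.415

Lens 1: 1/d_i1 = 1/(6.53) − 1/(2.80) = -0.2040, so d_i1 = -4.902 cm; m₁ = −d_i1/d_o1 = +1.751.
d_o2 = 84.3 − (-4.902) = 89.20 cm.
Lens 2: 1/d_i2 = 1/(17.1) − 1/(89.20) = 0.04727, so d_i2 = 21.16 cm; m₂ = −d_i2/d_o2 = -0.2372.
m = m₁·m₂ = (+1.751)(-0.2372) = -0.415.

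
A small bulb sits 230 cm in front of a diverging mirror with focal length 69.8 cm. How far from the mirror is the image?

For a diverging mirror, f = -69.8 cm.
Mirror equation: 1/s_i = 1/f − 1/s_o = 1/(-69.80) − 1/(230) = -0.01433 − 0.004348 = -0.01867, so s_i = -53.5 cm.
The image is virtual, upright and reduced, behind the mirror.

53.5 cm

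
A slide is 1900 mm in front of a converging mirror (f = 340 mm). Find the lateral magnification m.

m = -0.218

1/d_i = 1/f − 1/d_o = 1/(340.0) − 1/(1900) = 0.002415, so d_i = 414.1 mm.
m = −d_i/d_o = −(414.1)/(1900) = -0.218.
The image is real, inverted and reduced, in front of the mirror.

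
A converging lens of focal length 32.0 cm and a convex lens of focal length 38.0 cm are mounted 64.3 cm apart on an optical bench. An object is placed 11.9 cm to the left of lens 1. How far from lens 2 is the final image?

Lens 1: 1/d_i1 = 1/f₁ − 1/d_o1 = 1/(32.0) − 1/(11.9) = -0.05278, so d_i1 = -18.95 cm.
The intermediate image is 18.95 cm to the left of lens 1 (virtual), which is 64.3 − (-18.95) = 83.25 cm to the left of lens 2, so d_o2 = +83.25 cm.
Lens 2: 1/d_i2 = 1/f₂ − 1/d_o2 = 1/(38.0) − 1/(83.25) = 0.01430, so d_i2 = 69.9 cm.
The final image is real, 69.9 cm to the right of lens 2 (overall magnification ≈ -1.3).

69.9 cm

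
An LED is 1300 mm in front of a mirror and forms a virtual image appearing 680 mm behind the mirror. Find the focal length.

f = -1430 mm (convex)

Virtual image ⇒ d_i = −680 mm.
1/f = 1/d_o + 1/d_i = 1/(1300) + 1/(-680) = -0.0007014, so f = -1430 mm.
Since f is negative, the mirror is convex.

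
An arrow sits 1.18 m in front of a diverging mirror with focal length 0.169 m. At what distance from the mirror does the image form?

0.148 m

For a diverging mirror, f = -0.169 m.
Mirror equation: 1/q = 1/f − 1/p = 1/(-0.1690) − 1/(1.18) = -5.917 − 0.8475 = -6.765, so q = -0.148 m.
The image is virtual, upright and reduced, behind the mirror.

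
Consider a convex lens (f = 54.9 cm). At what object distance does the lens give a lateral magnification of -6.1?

63.9 cm

m = −d_i/d_o ⇒ d_i = −m·d_o.
1/f = 1/d_o + 1/d_i = 1/d_o − 1/(m·d_o) = (1 − 1/m)/d_o, so d_o = f(1 − 1/m) = (54.90)(1 − 1/(-6.1)) = 63.9 cm.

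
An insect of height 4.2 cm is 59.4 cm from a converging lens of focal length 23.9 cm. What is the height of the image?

2.83 cm

1/d_i = 1/f − 1/d_o = 1/(23.90) − 1/(59.4) = 0.02501, so d_i = 39.99 cm.
m = −d_i/d_o = -0.6732.
|h_i| = |m|·h_o = 0.6732 × 4.2 = 2.83 cm. The image is real, inverted and reduced, on the far side of the lens.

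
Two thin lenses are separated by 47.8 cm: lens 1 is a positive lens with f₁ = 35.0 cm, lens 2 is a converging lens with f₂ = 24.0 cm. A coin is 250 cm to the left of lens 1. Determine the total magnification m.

Lens 1: 1/d_i1 = 1/(35.0) − 1/(250) = 0.02457, so d_i1 = 40.70 cm; m₁ = −d_i1/d_o1 = -0.1628.
d_o2 = 47.8 − (40.70) = 7.100 cm.
Lens 2: 1/d_i2 = 1/(24.0) − 1/(7.100) = -0.09918, so d_i2 = -10.08 cm; m₂ = −d_i2/d_o2 = +1.420.
m = m₁·m₂ = (-0.1628)(+1.420) = -0.231.

m = -0.231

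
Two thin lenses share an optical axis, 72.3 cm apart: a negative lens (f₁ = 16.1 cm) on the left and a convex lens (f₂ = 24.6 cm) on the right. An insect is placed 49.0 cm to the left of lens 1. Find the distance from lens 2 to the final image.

Lens 1 is diverging, so f₁ = −16.1 cm.
Lens 1: 1/d_i1 = 1/f₁ − 1/d_o1 = 1/(-16.1) − 1/(49.0) = -0.08252, so d_i1 = -12.12 cm.
The intermediate image is 12.12 cm to the left of lens 1 (virtual), which is 72.3 − (-12.12) = 84.42 cm to the left of lens 2, so d_o2 = +84.42 cm.
Lens 2: 1/d_i2 = 1/f₂ − 1/d_o2 = 1/(24.6) − 1/(84.42) = 0.02880, so d_i2 = 34.7 cm.
The final image is real, 34.7 cm to the right of lens 2 (overall magnification ≈ -0.10).

34.7 cm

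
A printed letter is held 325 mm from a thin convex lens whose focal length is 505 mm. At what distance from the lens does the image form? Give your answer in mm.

912 mm

Lens equation: 1/s_i = 1/f − 1/s_o = 1/(505.0) − 1/(325) = 0.001980 − 0.003077 = -0.001097, so s_i = -912 mm.
The image is virtual, upright and enlarged, on the same side as the object.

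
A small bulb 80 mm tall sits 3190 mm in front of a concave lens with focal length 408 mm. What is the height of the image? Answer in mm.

For a concave lens, f = -408 mm.
1/d_i = 1/f − 1/d_o = 1/(-408.0) − 1/(3190) = -0.002764, so d_i = -361.7 mm.
m = −d_i/d_o = +0.1134.
|h_i| = |m|·h_o = 0.1134 × 80 = 9.07 mm. The image is virtual, upright and reduced, on the same side as the object.

9.07 mm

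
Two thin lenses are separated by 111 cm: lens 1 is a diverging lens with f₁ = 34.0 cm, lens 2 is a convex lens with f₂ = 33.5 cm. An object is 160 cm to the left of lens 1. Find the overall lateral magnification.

f₁ = −34.0 cm (diverging).
Lens 1: 1/d_i1 = 1/(-34.0) − 1/(160) = -0.03566, so d_i1 = -28.04 cm; m₁ = −d_i1/d_o1 = +0.1752.
d_o2 = 111 − (-28.04) = 139.0 cm.
Lens 2: 1/d_i2 = 1/(33.5) − 1/(139.0) = 0.02266, so d_i2 = 44.14 cm; m₂ = −d_i2/d_o2 = -0.3175.
m = m₁·m₂ = (+0.1752)(-0.3175) = -0.0556.

m = -0.0556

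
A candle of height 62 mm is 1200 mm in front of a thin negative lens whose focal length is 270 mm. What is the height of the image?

11.4 mm

For a negative lens, f = -270 mm.
1/d_i = 1/f − 1/d_o = 1/(-270.0) − 1/(1200) = -0.004537, so d_i = -220.4 mm.
m = −d_i/d_o = +0.1837.
|h_i| = |m|·h_o = 0.1837 × 62 = 11.4 mm. The image is virtual, upright and reduced, on the same side as the object.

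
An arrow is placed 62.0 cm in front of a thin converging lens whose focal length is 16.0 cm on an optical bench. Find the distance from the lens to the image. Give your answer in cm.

21.6 cm

Lens equation: 1/v = 1/f − 1/u = 1/(16.00) − 1/(62.0) = 0.06250 − 0.01613 = 0.04637, so v = 21.6 cm.
The image is real, inverted and reduced, on the far side of the lens.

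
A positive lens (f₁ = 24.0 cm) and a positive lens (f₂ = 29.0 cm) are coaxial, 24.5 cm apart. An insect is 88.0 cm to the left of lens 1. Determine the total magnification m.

Lens 1: 1/d_i1 = 1/(24.0) − 1/(88.0) = 0.03030, so d_i1 = 33.00 cm; m₁ = −d_i1/d_o1 = -0.3750.
d_o2 = 24.5 − (33.00) = -8.500 cm (virtual object).
Lens 2: 1/d_i2 = 1/(29.0) − 1/(-8.500) = 0.1521, so d_i2 = 6.573 cm; m₂ = −d_i2/d_o2 = +0.7733.
m = m₁·m₂ = (-0.3750)(+0.7733) = -0.290.

m = -0.290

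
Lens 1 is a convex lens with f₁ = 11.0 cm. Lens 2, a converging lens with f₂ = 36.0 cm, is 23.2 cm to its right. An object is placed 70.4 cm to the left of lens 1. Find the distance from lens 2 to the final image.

14.2 cm

Lens 1: 1/d_i1 = 1/f₁ − 1/d_o1 = 1/(11.0) − 1/(70.4) = 0.07670, so d_i1 = 13.04 cm.
The intermediate image is 13.04 cm to the right of lens 1, which is 23.2 − (13.04) = 10.16 cm to the left of lens 2, so d_o2 = +10.16 cm.
Lens 2: 1/d_i2 = 1/f₂ − 1/d_o2 = 1/(36.0) − 1/(10.16) = -0.07065, so d_i2 = -14.2 cm.
The final image is virtual, 14.2 cm to the left of lens 2 (overall magnification ≈ -0.26).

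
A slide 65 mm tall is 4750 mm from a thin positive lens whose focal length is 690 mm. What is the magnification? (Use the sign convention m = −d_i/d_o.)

m = -0.170

1/d_i = 1/f − 1/d_o = 1/(690.0) − 1/(4750) = 0.001239, so d_i = 807.3 mm.
m = −d_i/d_o = −(807.3)/(4750) = -0.170.
The image is real, inverted and reduced, on the far side of the lens.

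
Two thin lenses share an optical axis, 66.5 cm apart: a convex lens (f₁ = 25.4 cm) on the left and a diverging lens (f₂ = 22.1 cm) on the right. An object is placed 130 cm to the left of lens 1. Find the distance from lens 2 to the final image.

13.5 cm

Lens 1: 1/d_i1 = 1/f₁ − 1/d_o1 = 1/(25.4) − 1/(130) = 0.03168, so d_i1 = 31.57 cm.
The intermediate image is 31.57 cm to the right of lens 1, which is 66.5 − (31.57) = 34.93 cm to the left of lens 2, so d_o2 = +34.93 cm.
Lens 2 is diverging, so f₂ = −22.1 cm.
Lens 2: 1/d_i2 = 1/f₂ − 1/d_o2 = 1/(-22.1) − 1/(34.93) = -0.07388, so d_i2 = -13.5 cm.
The final image is virtual, 13.5 cm to the left of lens 2 (overall magnification ≈ -0.094).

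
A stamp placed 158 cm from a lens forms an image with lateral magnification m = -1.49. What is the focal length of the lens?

f = 94.5 cm (converging)

m = −d_i/d_o ⇒ d_i = −m·d_o = −(-1.49)·(158) = 235.4 cm.
1/f = 1/d_o + 1/d_i = 1/(158) + 1/(235.4) = 0.01058, so f = 94.5 cm.
Since f is positive, the lens is converging.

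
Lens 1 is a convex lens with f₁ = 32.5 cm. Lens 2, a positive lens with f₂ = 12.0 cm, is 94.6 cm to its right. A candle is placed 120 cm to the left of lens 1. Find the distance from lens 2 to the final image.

15.8 cm

Lens 1: 1/d_i1 = 1/f₁ − 1/d_o1 = 1/(32.5) − 1/(120) = 0.02244, so d_i1 = 44.57 cm.
The intermediate image is 44.57 cm to the right of lens 1, which is 94.6 − (44.57) = 50.03 cm to the left of lens 2, so d_o2 = +50.03 cm.
Lens 2: 1/d_i2 = 1/f₂ − 1/d_o2 = 1/(12.0) − 1/(50.03) = 0.06335, so d_i2 = 15.8 cm.
The final image is real, 15.8 cm to the right of lens 2 (overall magnification ≈ 0.12).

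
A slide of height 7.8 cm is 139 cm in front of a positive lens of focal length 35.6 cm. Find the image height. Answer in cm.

2.69 cm

1/d_i = 1/f − 1/d_o = 1/(35.60) − 1/(139) = 0.02090, so d_i = 47.86 cm.
m = −d_i/d_o = -0.3443.
|h_i| = |m|·h_o = 0.3443 × 7.8 = 2.69 cm. The image is real, inverted and reduced, on the far side of the lens.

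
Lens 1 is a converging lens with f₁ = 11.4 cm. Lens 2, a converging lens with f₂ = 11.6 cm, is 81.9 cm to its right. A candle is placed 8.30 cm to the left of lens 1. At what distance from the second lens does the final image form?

12.9 cm

Lens 1: 1/d_i1 = 1/f₁ − 1/d_o1 = 1/(11.4) − 1/(8.30) = -0.03276, so d_i1 = -30.52 cm.
The intermediate image is 30.52 cm to the left of lens 1 (virtual), which is 81.9 − (-30.52) = 112.4 cm to the left of lens 2, so d_o2 = +112.4 cm.
Lens 2: 1/d_i2 = 1/f₂ − 1/d_o2 = 1/(11.6) − 1/(112.4) = 0.07731, so d_i2 = 12.9 cm.
The final image is real, 12.9 cm to the right of lens 2 (overall magnification ≈ -0.42).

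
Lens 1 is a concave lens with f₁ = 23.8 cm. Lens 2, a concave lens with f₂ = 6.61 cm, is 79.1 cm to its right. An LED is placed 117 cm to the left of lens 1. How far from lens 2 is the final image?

Lens 1 is diverging, so f₁ = −23.8 cm.
Lens 1: 1/d_i1 = 1/f₁ − 1/d_o1 = 1/(-23.8) − 1/(117) = -0.05056, so d_i1 = -19.78 cm.
The intermediate image is 19.78 cm to the left of lens 1 (virtual), which is 79.1 − (-19.78) = 98.88 cm to the left of lens 2, so d_o2 = +98.88 cm.
Lens 2 is diverging, so f₂ = −6.61 cm.
Lens 2: 1/d_i2 = 1/f₂ − 1/d_o2 = 1/(-6.61) − 1/(98.88) = -0.1614, so d_i2 = -6.20 cm.
The final image is virtual, 6.20 cm to the left of lens 2 (overall magnification ≈ 0.011).

6.20 cm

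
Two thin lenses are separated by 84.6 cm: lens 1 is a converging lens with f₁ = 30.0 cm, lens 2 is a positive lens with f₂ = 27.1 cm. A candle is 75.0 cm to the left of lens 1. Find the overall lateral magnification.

m = +2.41

Lens 1: 1/d_i1 = 1/(30.0) − 1/(75.0) = 0.02000, so d_i1 = 50.00 cm; m₁ = −d_i1/d_o1 = -0.6667.
d_o2 = 84.6 − (50.00) = 34.60 cm.
Lens 2: 1/d_i2 = 1/(27.1) − 1/(34.60) = 0.007999, so d_i2 = 125.0 cm; m₂ = −d_i2/d_o2 = -3.613.
m = m₁·m₂ = (-0.6667)(-3.613) = +2.41.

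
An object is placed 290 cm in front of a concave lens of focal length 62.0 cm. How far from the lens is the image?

51.1 cm

For a concave lens, f = -62.0 cm.
Lens equation: 1/d_i = 1/f − 1/d_o = 1/(-62.00) − 1/(290) = -0.01613 − 0.003448 = -0.01958, so d_i = -51.1 cm.
The image is virtual, upright and reduced, on the same side as the object.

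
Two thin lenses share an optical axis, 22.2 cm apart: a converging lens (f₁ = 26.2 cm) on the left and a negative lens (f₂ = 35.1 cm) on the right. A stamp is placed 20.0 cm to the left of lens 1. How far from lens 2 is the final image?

26.4 cm

Lens 1: 1/d_i1 = 1/f₁ − 1/d_o1 = 1/(26.2) − 1/(20.0) = -0.01183, so d_i1 = -84.52 cm.
The intermediate image is 84.52 cm to the left of lens 1 (virtual), which is 22.2 − (-84.52) = 106.7 cm to the left of lens 2, so d_o2 = +106.7 cm.
Lens 2 is diverging, so f₂ = −35.1 cm.
Lens 2: 1/d_i2 = 1/f₂ − 1/d_o2 = 1/(-35.1) − 1/(106.7) = -0.03786, so d_i2 = -26.4 cm.
The final image is virtual, 26.4 cm to the left of lens 2 (overall magnification ≈ 1.0).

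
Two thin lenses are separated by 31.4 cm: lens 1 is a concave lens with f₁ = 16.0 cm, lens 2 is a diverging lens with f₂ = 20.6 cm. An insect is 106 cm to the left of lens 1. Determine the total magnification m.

f₁ = −16.0 cm (diverging).
Lens 1: 1/d_i1 = 1/(-16.0) − 1/(106) = -0.07193, so d_i1 = -13.90 cm; m₁ = −d_i1/d_o1 = +0.1311.
d_o2 = 31.4 − (-13.90) = 45.30 cm.
f₂ = −20.6 cm (diverging).
Lens 2: 1/d_i2 = 1/(-20.6) − 1/(45.30) = -0.07062, so d_i2 = -14.16 cm; m₂ = −d_i2/d_o2 = +0.3126.
m = m₁·m₂ = (+0.1311)(+0.3126) = +0.0410.

m = +0.0410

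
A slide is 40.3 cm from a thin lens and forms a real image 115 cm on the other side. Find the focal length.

Real image ⇒ d_i = +115 cm.
1/f = 1/d_o + 1/d_i = 1/(40.3) + 1/(115) = 0.03351, so f = 29.8 cm.
Since f is positive, the thin lens is converging.

f = 29.8 cm (converging)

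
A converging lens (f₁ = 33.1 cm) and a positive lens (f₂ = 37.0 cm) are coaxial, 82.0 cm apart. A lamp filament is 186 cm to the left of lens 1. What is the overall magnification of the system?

m = +1.69

Lens 1: 1/d_i1 = 1/(33.1) − 1/(186) = 0.02484, so d_i1 = 40.27 cm; m₁ = −d_i1/d_o1 = -0.2165.
d_o2 = 82.0 − (40.27) = 41.73 cm.
Lens 2: 1/d_i2 = 1/(37.0) − 1/(41.73) = 0.003063, so d_i2 = 326.4 cm; m₂ = −d_i2/d_o2 = -7.822.
m = m₁·m₂ = (-0.2165)(-7.822) = +1.69.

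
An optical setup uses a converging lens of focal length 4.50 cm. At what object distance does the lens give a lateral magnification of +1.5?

m = −d_i/d_o ⇒ d_i = −m·d_o.
1/f = 1/d_o + 1/d_i = 1/d_o − 1/(m·d_o) = (1 − 1/m)/d_o, so d_o = f(1 − 1/m) = (4.500)(1 − 1/(+1.5)) = 1.50 cm.

1.50 cm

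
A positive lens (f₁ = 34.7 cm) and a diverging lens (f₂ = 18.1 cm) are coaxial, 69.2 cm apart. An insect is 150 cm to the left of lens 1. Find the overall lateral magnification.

Lens 1: 1/d_i1 = 1/(34.7) − 1/(150) = 0.02215, so d_i1 = 45.14 cm; m₁ = −d_i1/d_o1 = -0.3009.
d_o2 = 69.2 − (45.14) = 24.06 cm.
f₂ = −18.1 cm (diverging).
Lens 2: 1/d_i2 = 1/(-18.1) − 1/(24.06) = -0.09681, so d_i2 = -10.33 cm; m₂ = −d_i2/d_o2 = +0.4293.
m = m₁·m₂ = (-0.3009)(+0.4293) = -0.129.

m = -0.129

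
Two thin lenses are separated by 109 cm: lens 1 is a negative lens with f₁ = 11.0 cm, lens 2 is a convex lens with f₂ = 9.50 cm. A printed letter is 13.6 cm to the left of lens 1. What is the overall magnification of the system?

f₁ = −11.0 cm (diverging).
Lens 1: 1/d_i1 = 1/(-11.0) − 1/(13.6) = -0.1644, so d_i1 = -6.081 cm; m₁ = −d_i1/d_o1 = +0.4471.
d_o2 = 109 − (-6.081) = 115.1 cm.
Lens 2: 1/d_i2 = 1/(9.50) − 1/(115.1) = 0.09658, so d_i2 = 10.35 cm; m₂ = −d_i2/d_o2 = -0.08996.
m = m₁·m₂ = (+0.4471)(-0.08996) = -0.0402.

m = -0.0402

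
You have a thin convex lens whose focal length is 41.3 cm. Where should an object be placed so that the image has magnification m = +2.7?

26.0 cm

m = −d_i/d_o ⇒ d_i = −m·d_o.
1/f = 1/d_o + 1/d_i = 1/d_o − 1/(m·d_o) = (1 − 1/m)/d_o, so d_o = f(1 − 1/m) = (41.30)(1 − 1/(+2.7)) = 26.0 cm.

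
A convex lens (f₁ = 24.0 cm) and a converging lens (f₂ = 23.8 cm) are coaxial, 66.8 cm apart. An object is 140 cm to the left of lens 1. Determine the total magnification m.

Lens 1: 1/d_i1 = 1/(24.0) − 1/(140) = 0.03452, so d_i1 = 28.97 cm; m₁ = −d_i1/d_o1 = -0.2069.
d_o2 = 66.8 − (28.97) = 37.83 cm.
Lens 2: 1/d_i2 = 1/(23.8) − 1/(37.83) = 0.01558, so d_i2 = 64.17 cm; m₂ = −d_i2/d_o2 = -1.696.
m = m₁·m₂ = (-0.2069)(-1.696) = +0.351.

m = +0.351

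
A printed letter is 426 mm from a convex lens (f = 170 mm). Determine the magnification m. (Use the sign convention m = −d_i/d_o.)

m = -0.664

1/d_i = 1/f − 1/d_o = 1/(170.0) − 1/(426) = 0.003535, so d_i = 282.9 mm.
m = −d_i/d_o = −(282.9)/(426) = -0.664.
The image is real, inverted and reduced, on the far side of the lens.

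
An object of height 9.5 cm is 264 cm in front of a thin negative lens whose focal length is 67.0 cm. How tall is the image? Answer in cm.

1.92 cm

For a negative lens, f = -67.0 cm.
1/d_i = 1/f − 1/d_o = 1/(-67.00) − 1/(264) = -0.01871, so d_i = -53.44 cm.
m = −d_i/d_o = +0.2024.
|h_i| = |m|·h_o = 0.2024 × 9.5 = 1.92 cm. The image is virtual, upright and reduced, on the same side as the object.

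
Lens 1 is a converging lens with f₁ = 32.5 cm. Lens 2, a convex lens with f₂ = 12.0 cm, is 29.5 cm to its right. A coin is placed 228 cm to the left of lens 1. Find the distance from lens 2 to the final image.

Lens 1: 1/d_i1 = 1/f₁ − 1/d_o1 = 1/(32.5) − 1/(228) = 0.02638, so d_i1 = 37.90 cm.
The intermediate image is 37.90 cm to the right of lens 1, which lies 8.400 cm to the right of lens 2 — a virtual object — so d_o2 = −8.400 cm.
Lens 2: 1/d_i2 = 1/f₂ − 1/d_o2 = 1/(12.0) − 1/(-8.400) = 0.2024, so d_i2 = 4.94 cm.
The final image is real, 4.94 cm to the right of lens 2 (overall magnification ≈ -0.098).

4.94 cm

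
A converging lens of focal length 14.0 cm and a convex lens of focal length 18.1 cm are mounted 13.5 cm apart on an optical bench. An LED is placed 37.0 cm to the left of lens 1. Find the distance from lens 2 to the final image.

6.02 cm

Lens 1: 1/d_i1 = 1/f₁ − 1/d_o1 = 1/(14.0) − 1/(37.0) = 0.04440, so d_i1 = 22.52 cm.
The intermediate image is 22.52 cm to the right of lens 1, which lies 9.020 cm to the right of lens 2 — a virtual object — so d_o2 = −9.020 cm.
Lens 2: 1/d_i2 = 1/f₂ − 1/d_o2 = 1/(18.1) − 1/(-9.020) = 0.1661, so d_i2 = 6.02 cm.
The final image is real, 6.02 cm to the right of lens 2 (overall magnification ≈ -0.41).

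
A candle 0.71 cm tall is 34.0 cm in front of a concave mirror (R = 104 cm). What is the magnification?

f = R/2 = 104/2 = 52.00 cm.
1/d_i = 1/f − 1/d_o = 1/(52.00) − 1/(34.0) = -0.01018, so d_i = -98.22 cm.
m = −d_i/d_o = −(-98.22)/(34.0) = +2.89.
The image is virtual, upright and enlarged, behind the mirror.

m = +2.89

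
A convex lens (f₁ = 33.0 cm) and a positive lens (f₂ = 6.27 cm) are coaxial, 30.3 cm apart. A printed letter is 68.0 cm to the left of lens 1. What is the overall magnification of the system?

m = -0.147

Lens 1: 1/d_i1 = 1/(33.0) − 1/(68.0) = 0.01560, so d_i1 = 64.11 cm; m₁ = −d_i1/d_o1 = -0.9428.
d_o2 = 30.3 − (64.11) = -33.81 cm (virtual object).
Lens 2: 1/d_i2 = 1/(6.27) − 1/(-33.81) = 0.1891, so d_i2 = 5.289 cm; m₂ = −d_i2/d_o2 = +0.1564.
m = m₁·m₂ = (-0.9428)(+0.1564) = -0.147.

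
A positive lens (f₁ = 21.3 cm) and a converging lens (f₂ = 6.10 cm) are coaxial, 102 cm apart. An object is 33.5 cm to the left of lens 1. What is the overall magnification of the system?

Lens 1: 1/d_i1 = 1/(21.3) − 1/(33.5) = 0.01710, so d_i1 = 58.49 cm; m₁ = −d_i1/d_o1 = -1.746.
d_o2 = 102 − (58.49) = 43.51 cm.
Lens 2: 1/d_i2 = 1/(6.10) − 1/(43.51) = 0.1410, so d_i2 = 7.095 cm; m₂ = −d_i2/d_o2 = -0.1631.
m = m₁·m₂ = (-1.746)(-0.1631) = +0.285.

m = +0.285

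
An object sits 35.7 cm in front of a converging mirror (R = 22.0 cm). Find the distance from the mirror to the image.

15.9 cm

f = R/2 = 22.0/2 = 11.00 cm.
Mirror equation: 1/v = 1/f − 1/u = 1/(11.00) − 1/(35.7) = 0.09091 − 0.02801 = 0.06290, so v = 15.9 cm.
The image is real, inverted and reduced, in front of the mirror.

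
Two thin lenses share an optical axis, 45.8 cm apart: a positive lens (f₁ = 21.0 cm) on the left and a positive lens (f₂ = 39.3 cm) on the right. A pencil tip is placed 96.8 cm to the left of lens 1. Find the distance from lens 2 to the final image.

Lens 1: 1/d_i1 = 1/f₁ − 1/d_o1 = 1/(21.0) − 1/(96.8) = 0.03729, so d_i1 = 26.82 cm.
The intermediate image is 26.82 cm to the right of lens 1, which is 45.8 − (26.82) = 18.98 cm to the left of lens 2, so d_o2 = +18.98 cm.
Lens 2: 1/d_i2 = 1/f₂ − 1/d_o2 = 1/(39.3) − 1/(18.98) = -0.02724, so d_i2 = -36.7 cm.
The final image is virtual, 36.7 cm to the left of lens 2 (overall magnification ≈ -0.54).

36.7 cm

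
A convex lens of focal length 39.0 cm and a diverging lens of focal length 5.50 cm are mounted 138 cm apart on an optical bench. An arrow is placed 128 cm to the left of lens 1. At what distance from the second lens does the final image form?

Lens 1: 1/d_i1 = 1/f₁ − 1/d_o1 = 1/(39.0) − 1/(128) = 0.01783, so d_i1 = 56.09 cm.
The intermediate image is 56.09 cm to the right of lens 1, which is 138 − (56.09) = 81.91 cm to the left of lens 2, so d_o2 = +81.91 cm.
Lens 2 is diverging, so f₂ = −5.50 cm.
Lens 2: 1/d_i2 = 1/f₂ − 1/d_o2 = 1/(-5.50) − 1/(81.91) = -0.1940, so d_i2 = -5.15 cm.
The final image is virtual, 5.15 cm to the left of lens 2 (overall magnification ≈ -0.028).

5.15 cm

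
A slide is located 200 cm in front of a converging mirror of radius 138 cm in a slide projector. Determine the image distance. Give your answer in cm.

105 cm

f = R/2 = 138/2 = 69.00 cm.
Mirror equation: 1/d_i = 1/f − 1/d_o = 1/(69.00) − 1/(200) = 0.01449 − 0.005000 = 0.009493, so d_i = 105 cm.
The image is real, inverted and reduced, in front of the mirror.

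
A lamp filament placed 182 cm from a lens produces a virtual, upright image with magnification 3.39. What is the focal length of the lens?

m = −d_i/d_o ⇒ d_i = −m·d_o = −(+3.39)·(182) = -617.0 cm.
1/f = 1/d_o + 1/d_i = 1/(182) + 1/(-617.0) = 0.003874, so f = 258 cm.
Since f is positive, the lens is converging.

f = 258 cm (converging)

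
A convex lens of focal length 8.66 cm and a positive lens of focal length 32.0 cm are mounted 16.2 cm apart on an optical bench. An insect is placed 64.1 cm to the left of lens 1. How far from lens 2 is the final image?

7.67 cm

Lens 1: 1/d_i1 = 1/f₁ − 1/d_o1 = 1/(8.66) − 1/(64.1) = 0.09987, so d_i1 = 10.01 cm.
The intermediate image is 10.01 cm to the right of lens 1, which is 16.2 − (10.01) = 6.190 cm to the left of lens 2, so d_o2 = +6.190 cm.
Lens 2: 1/d_i2 = 1/f₂ − 1/d_o2 = 1/(32.0) − 1/(6.190) = -0.1303, so d_i2 = -7.67 cm.
The final image is virtual, 7.67 cm to the left of lens 2 (overall magnification ≈ -0.19).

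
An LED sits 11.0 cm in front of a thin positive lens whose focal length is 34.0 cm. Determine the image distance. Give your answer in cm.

16.3 cm

Lens equation: 1/d_i = 1/f − 1/d_o = 1/(34.00) − 1/(11.0) = 0.02941 − 0.09091 = -0.06150, so d_i = -16.3 cm.
The image is virtual, upright and enlarged, on the same side as the object.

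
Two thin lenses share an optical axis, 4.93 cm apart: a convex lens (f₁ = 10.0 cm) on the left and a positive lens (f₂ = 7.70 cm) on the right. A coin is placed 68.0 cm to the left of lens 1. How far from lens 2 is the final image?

3.61 cm

Lens 1: 1/d_i1 = 1/f₁ − 1/d_o1 = 1/(10.0) − 1/(68.0) = 0.08529, so d_i1 = 11.72 cm.
The intermediate image is 11.72 cm to the right of lens 1, which lies 6.790 cm to the right of lens 2 — a virtual object — so d_o2 = −6.790 cm.
Lens 2: 1/d_i2 = 1/f₂ − 1/d_o2 = 1/(7.70) − 1/(-6.790) = 0.2771, so d_i2 = 3.61 cm.
The final image is real, 3.61 cm to the right of lens 2 (overall magnification ≈ -0.092).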